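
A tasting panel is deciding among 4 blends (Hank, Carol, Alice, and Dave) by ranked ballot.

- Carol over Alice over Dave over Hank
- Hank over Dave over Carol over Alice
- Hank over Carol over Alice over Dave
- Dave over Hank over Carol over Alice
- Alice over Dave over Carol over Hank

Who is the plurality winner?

Hank

First-place vote totals:
  Hank: 2
  Carol: 1
  Alice: 1
  Dave: 1
Hank has the most first-place votes.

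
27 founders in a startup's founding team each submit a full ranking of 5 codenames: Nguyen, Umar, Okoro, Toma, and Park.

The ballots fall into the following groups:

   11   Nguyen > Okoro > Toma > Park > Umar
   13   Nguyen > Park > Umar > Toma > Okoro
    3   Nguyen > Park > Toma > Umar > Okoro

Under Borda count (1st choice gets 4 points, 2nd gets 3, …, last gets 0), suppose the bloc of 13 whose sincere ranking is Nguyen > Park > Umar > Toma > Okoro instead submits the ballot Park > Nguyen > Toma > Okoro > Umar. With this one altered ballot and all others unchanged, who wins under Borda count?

Borda totals with the altered ballot: Nguyen 95, Umar 3, Okoro 46, Toma 54, Park 72.
The winner is unchanged: still Nguyen.

Nguyen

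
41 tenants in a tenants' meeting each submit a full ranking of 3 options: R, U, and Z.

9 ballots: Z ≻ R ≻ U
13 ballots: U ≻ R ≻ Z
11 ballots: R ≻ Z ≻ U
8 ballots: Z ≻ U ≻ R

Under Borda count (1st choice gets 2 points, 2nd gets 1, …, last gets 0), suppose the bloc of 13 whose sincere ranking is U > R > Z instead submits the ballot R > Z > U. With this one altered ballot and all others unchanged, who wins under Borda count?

Borda totals with the altered ballot: R 57, U 8, Z 58.
The winner is unchanged: still Z.

Z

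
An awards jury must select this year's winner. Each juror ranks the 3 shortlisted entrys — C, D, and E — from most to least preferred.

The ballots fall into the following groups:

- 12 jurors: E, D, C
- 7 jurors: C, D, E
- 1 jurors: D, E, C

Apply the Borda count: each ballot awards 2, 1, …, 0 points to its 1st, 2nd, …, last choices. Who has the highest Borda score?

E

Borda scores:
  C: 12·0 + 7·2 + 0 = 14
  D: 12·1 + 7·1 + 2 = 21
  E: 12·2 + 7·0 + 1 = 25
E has the highest total.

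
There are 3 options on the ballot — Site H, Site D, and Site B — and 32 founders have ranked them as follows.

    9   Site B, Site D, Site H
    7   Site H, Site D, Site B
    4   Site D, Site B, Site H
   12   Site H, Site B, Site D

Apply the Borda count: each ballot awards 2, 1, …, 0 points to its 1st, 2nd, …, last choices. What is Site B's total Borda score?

34

Borda scores:
  Site H: 9·0 + 7·2 + 4·0 + 12·2 = 38
  Site D: 9·1 + 7·1 + 4·2 + 12·0 = 24
  Site B: 9·2 + 7·0 + 4·1 + 12·1 = 34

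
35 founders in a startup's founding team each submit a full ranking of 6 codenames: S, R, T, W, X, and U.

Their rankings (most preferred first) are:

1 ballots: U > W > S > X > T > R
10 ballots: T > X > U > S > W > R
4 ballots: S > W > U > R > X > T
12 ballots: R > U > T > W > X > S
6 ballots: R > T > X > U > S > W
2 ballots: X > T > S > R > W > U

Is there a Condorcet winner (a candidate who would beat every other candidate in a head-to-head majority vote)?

Yes

Head-to-head results (35 voters total):
S vs R: R wins 18–17.
S vs T: T wins 30–5.
S vs W: S wins 22–13.
S vs X: X wins 30–5.
S vs U: U wins 29–6.
R vs T: R wins 22–13.
R vs W: R wins 20–15.
R vs X: R wins 22–13.
R vs U: R wins 20–15.
T vs W: T wins 30–5.
T vs X: T wins 28–7.
T vs U: T wins 18–17.
W vs X: X wins 18–17.
W vs U: U wins 29–6.
X vs U: X wins 18–17.
R beats each rival — S (18–17), T (22–13), W (20–15), X (22–13), U (20–15) — so R is the Condorcet winner.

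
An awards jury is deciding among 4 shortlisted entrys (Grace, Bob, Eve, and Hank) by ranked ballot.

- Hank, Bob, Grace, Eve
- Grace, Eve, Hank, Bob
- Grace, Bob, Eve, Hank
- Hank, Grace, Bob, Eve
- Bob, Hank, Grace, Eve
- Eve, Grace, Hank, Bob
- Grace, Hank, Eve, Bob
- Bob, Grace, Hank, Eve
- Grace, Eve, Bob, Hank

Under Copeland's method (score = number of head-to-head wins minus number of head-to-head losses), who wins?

Grace

Pairwise results:
  Grace vs Bob: Grace wins 6–3.
  Grace vs Eve: Grace wins 8–1.
  Grace vs Hank: Grace wins 6–3.
  Bob vs Eve: Bob wins 5–4.
  Bob vs Hank: Hank wins 5–4.
  Eve vs Hank: Hank wins 5–4.
Copeland scores (wins − losses):
  Grace: 3 − 0 = 3
  Bob: 1 − 2 = -1
  Eve: 0 − 3 = -3
  Hank: 2 − 1 = 1
Grace has the best Copeland score.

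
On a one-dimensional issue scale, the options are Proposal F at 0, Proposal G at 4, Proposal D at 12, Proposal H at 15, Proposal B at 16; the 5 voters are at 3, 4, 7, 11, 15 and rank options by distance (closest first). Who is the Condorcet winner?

With single-peaked preferences on a line, the Condorcet winner is the candidate closest to the median voter.
The median voter (position 7) is closest to Proposal G at 4.
Check: Proposal G vs Proposal H — voters closer to Proposal G: 3 of 5.

Proposal G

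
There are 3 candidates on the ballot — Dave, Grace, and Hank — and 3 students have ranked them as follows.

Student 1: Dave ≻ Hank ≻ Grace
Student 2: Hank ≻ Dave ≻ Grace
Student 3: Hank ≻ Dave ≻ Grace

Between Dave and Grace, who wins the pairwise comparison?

Dave

Ballots ranking Dave above Grace: 3.
Ballots ranking Grace above Dave: 0.
Dave wins the head-to-head, 3–0.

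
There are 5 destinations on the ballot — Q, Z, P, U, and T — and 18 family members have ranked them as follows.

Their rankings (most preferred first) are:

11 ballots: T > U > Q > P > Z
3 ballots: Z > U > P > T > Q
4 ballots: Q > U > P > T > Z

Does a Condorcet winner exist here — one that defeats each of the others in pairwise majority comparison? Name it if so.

T

Head-to-head results (18 voters total):
Q vs Z: Q wins 15–3.
Q vs P: Q wins 15–3.
Q vs U: U wins 14–4.
Q vs T: T wins 14–4.
Z vs P: P wins 15–3.
Z vs U: U wins 15–3.
Z vs T: T wins 15–3.
P vs U: U wins 18–0.
P vs T: T wins 11–7.
U vs T: T wins 11–7.
T beats each rival — Q (14–4), Z (15–3), P (11–7), U (11–7) — so T is the Condorcet winner.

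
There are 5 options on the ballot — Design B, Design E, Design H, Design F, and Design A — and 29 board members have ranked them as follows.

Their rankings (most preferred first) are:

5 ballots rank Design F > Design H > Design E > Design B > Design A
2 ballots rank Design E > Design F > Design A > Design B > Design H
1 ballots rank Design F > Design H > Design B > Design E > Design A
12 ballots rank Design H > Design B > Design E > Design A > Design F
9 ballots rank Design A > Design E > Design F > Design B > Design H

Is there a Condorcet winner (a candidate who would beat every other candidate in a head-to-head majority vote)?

No

Head-to-head results (29 voters total):
Design B vs Design E: Design E wins 16–13.
Design B vs Design H: Design H wins 18–11.
Design B vs Design F: Design F wins 17–12.
Design B vs Design A: Design B wins 18–11.
Design E vs Design H: Design H wins 18–11.
Design E vs Design F: Design E wins 23–6.
Design E vs Design A: Design E wins 20–9.
Design H vs Design F: Design F wins 17–12.
Design H vs Design A: Design H wins 18–11.
Design F vs Design A: Design A wins 21–8.
No candidate beats all others: Design B beats Design A beats Design F beats Design B, a majority cycle.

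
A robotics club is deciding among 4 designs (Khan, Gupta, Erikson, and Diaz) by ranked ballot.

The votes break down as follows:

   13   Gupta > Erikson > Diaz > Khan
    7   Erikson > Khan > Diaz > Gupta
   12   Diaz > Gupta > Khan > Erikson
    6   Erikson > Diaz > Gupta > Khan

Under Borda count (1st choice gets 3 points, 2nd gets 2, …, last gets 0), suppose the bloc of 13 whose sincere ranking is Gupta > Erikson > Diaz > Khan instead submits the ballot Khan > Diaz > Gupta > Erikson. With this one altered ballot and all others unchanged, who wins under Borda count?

Borda totals with the altered ballot: Khan 65, Gupta 43, Erikson 39, Diaz 81.
The switch changes the winner from Gupta to Diaz.

Diaz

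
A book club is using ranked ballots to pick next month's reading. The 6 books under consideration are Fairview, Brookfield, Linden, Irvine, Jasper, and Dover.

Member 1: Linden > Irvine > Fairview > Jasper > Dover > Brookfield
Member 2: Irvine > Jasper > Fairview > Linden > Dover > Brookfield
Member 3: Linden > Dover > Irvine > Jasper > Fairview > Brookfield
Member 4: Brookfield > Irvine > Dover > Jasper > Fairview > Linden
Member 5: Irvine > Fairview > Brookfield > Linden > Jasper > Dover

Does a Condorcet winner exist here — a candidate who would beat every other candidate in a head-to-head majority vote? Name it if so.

Irvine

Head-to-head results (5 voters total):
Fairview vs Brookfield: Fairview wins 4–1.
Fairview vs Linden: Fairview wins 3–2.
Fairview vs Irvine: Irvine wins 5–0.
Fairview vs Jasper: Jasper wins 3–2.
Fairview vs Dover: Fairview wins 3–2.
Brookfield vs Linden: Linden wins 3–2.
Brookfield vs Irvine: Irvine wins 4–1.
Brookfield vs Jasper: Jasper wins 3–2.
Brookfield vs Dover: Dover wins 3–2.
Linden vs Irvine: Irvine wins 3–2.
Linden vs Jasper: Linden wins 3–2.
Linden vs Dover: Linden wins 4–1.
Irvine vs Jasper: Irvine wins 5–0.
Irvine vs Dover: Irvine wins 4–1.
Jasper vs Dover: Jasper wins 3–2.
Irvine beats each rival — Fairview (5–0), Brookfield (4–1), Linden (3–2), Jasper (5–0), Dover (4–1) — so Irvine is the Condorcet winner.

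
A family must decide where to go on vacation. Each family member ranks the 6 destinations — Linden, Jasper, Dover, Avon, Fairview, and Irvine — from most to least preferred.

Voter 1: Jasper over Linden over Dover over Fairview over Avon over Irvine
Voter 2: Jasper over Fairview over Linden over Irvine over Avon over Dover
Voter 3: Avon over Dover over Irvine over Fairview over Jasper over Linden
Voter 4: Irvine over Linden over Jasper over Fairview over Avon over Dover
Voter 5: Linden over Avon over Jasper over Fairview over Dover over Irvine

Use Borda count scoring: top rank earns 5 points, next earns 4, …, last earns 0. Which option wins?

Jasper

Borda scores:
  Linden: 4 + 3 + 0 + 4 + 5 = 16
  Jasper: 5 + 5 + 1 + 3 + 3 = 17
  Dover: 3 + 0 + 4 + 0 + 1 = 8
  Avon: 1 + 1 + 5 + 1 + 4 = 12
  Fairview: 2 + 4 + 2 + 2 + 2 = 12
  Irvine: 0 + 2 + 3 + 5 + 0 = 10
Jasper has the highest total.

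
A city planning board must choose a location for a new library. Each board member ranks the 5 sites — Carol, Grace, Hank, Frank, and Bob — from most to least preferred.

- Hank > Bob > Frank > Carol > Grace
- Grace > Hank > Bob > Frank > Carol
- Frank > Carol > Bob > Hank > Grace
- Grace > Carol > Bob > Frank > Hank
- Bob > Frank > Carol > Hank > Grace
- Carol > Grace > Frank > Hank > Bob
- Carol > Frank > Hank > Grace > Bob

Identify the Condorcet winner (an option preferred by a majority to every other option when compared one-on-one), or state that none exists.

Head-to-head results (7 voters total):
Carol vs Grace: Carol wins 5–2.
Carol vs Hank: Carol wins 5–2.
Carol vs Frank: Frank wins 4–3.
Carol vs Bob: Carol wins 4–3.
Grace vs Hank: Hank wins 4–3.
Grace vs Frank: Frank wins 4–3.
Grace vs Bob: Grace wins 4–3.
Hank vs Frank: Frank wins 5–2.
Hank vs Bob: Hank wins 4–3.
Frank vs Bob: Bob wins 4–3.
No candidate beats all others: Carol beats Bob beats Frank beats Carol, a majority cycle.

No Condorcet winner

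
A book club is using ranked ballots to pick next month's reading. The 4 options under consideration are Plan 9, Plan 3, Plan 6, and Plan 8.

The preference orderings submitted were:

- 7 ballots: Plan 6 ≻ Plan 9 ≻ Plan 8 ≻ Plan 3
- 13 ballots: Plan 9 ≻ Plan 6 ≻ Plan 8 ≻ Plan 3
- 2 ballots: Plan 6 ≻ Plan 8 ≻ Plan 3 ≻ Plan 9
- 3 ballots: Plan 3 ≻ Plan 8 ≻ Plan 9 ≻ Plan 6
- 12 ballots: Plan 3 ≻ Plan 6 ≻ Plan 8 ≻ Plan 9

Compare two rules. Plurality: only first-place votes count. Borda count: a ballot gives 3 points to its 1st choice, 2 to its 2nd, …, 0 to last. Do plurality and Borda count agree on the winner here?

Plurality first-place counts: Plan 9 13, Plan 3 15, Plan 6 9, Plan 8 0 → Plan 3.
Borda totals: Plan 9 56, Plan 3 47, Plan 6 77, Plan 8 42 → Plan 6.
The two rules disagree: plurality picks Plan 3, Borda picks Plan 6.

No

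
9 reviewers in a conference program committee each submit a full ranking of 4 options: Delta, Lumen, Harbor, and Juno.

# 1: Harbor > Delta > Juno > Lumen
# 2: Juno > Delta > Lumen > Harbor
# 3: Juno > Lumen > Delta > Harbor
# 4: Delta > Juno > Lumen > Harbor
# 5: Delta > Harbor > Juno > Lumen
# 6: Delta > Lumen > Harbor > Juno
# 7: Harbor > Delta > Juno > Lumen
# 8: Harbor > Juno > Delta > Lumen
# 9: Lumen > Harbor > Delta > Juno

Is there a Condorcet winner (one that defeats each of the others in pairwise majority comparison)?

Yes

Head-to-head results (9 voters total):
Delta vs Lumen: Delta wins 7–2.
Delta vs Harbor: Delta wins 5–4.
Delta vs Juno: Delta wins 6–3.
Lumen vs Harbor: Lumen wins 5–4.
Lumen vs Juno: Juno wins 7–2.
Harbor vs Juno: Harbor wins 6–3.
Delta beats each rival — Lumen (7–2), Harbor (5–4), Juno (6–3) — so Delta is the Condorcet winner.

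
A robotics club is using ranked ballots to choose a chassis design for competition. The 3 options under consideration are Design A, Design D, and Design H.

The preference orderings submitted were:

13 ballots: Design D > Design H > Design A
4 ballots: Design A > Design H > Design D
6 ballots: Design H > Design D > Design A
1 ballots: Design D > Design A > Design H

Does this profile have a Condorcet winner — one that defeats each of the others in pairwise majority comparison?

Yes

Head-to-head results (24 voters total):
Design A vs Design D: Design D wins 20–4.
Design A vs Design H: Design H wins 19–5.
Design D vs Design H: Design D wins 14–10.
Design D beats each rival — Design A (20–4), Design H (14–10) — so Design D is the Condorcet winner.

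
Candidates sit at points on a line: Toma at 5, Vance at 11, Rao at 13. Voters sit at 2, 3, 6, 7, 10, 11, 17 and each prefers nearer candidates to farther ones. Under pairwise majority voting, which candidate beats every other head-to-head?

With single-peaked preferences on a line, the Condorcet winner is the candidate closest to the median voter.
The median voter (position 7) is closest to Toma at 5.
Check: Toma vs Rao — voters closer to Toma: 4 of 7.

Toma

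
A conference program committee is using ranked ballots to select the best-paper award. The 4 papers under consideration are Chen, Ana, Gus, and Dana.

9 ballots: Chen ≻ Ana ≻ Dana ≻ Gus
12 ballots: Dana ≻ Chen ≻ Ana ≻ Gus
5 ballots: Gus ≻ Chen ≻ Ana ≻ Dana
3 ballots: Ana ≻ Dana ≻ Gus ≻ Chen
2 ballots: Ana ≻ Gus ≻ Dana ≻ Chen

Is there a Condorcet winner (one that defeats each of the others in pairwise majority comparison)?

No

Head-to-head results (31 voters total):
Chen vs Ana: Chen wins 26–5.
Chen vs Gus: Chen wins 21–10.
Chen vs Dana: Dana wins 17–14.
Ana vs Gus: Ana wins 26–5.
Ana vs Dana: Ana wins 19–12.
Gus vs Dana: Dana wins 24–7.
No candidate beats all others: Chen beats Ana beats Dana beats Chen, a majority cycle.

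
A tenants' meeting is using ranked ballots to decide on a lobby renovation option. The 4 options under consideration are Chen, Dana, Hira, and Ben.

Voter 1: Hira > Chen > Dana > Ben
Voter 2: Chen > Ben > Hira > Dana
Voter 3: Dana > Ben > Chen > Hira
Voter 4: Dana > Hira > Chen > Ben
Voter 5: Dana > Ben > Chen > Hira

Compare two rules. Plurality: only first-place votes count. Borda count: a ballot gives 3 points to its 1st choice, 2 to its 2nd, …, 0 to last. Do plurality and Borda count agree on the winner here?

Yes

Plurality first-place counts: Chen 1, Dana 3, Hira 1, Ben 0 → Dana.
Borda totals: Chen 8, Dana 10, Hira 6, Ben 6 → Dana.
The two rules agree on Dana.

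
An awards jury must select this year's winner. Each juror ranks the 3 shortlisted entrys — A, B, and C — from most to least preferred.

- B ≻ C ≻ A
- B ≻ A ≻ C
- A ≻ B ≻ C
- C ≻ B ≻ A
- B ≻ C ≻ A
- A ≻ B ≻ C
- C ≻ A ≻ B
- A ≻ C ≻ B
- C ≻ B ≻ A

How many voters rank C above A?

Ballots ranking C above A: 5.
Ballots ranking A above C: 4.
So 5 of 9 voters prefer C to A.

5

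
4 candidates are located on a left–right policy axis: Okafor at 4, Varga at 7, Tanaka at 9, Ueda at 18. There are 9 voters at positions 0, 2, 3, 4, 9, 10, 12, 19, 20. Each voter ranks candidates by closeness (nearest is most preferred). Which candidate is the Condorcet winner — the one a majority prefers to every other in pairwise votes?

With single-peaked preferences on a line, the Condorcet winner is the candidate closest to the median voter.
The median voter (position 9) is closest to Tanaka at 9.
Check: Tanaka vs Okafor — voters closer to Tanaka: 5 of 9.

Tanaka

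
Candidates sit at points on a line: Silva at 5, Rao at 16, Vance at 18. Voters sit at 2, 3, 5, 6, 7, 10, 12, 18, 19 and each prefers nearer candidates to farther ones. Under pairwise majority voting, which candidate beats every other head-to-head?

With single-peaked preferences on a line, the Condorcet winner is the candidate closest to the median voter.
The median voter (position 7) is closest to Silva at 5.
Check: Silva vs Rao — voters closer to Silva: 6 of 9.

Silva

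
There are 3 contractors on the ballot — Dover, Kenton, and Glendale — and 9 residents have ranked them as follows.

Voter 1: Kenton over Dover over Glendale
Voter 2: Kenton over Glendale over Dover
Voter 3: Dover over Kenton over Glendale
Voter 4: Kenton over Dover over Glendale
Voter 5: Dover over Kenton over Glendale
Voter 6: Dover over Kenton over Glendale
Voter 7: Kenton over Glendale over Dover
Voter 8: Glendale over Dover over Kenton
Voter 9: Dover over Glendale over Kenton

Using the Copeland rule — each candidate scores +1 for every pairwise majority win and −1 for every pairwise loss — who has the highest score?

Pairwise results:
  Dover vs Kenton: Dover wins 5–4.
  Dover vs Glendale: Dover wins 6–3.
  Kenton vs Glendale: Kenton wins 7–2.
Copeland scores (wins − losses):
  Dover: 2 − 0 = 2
  Kenton: 1 − 1 = 0
  Glendale: 0 − 2 = -2
Dover has the best Copeland score.

Dover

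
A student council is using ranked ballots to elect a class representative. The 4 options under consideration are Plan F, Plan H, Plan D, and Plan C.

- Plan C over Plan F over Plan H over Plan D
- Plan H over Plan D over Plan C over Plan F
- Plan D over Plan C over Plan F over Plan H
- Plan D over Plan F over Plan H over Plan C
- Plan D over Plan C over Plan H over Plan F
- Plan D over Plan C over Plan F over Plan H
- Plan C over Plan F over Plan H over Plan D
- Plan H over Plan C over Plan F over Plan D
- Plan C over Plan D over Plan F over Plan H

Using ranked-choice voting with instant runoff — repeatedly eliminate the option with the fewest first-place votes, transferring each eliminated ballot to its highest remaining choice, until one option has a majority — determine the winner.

Plan D

Round 1: Plan D 4, Plan C 3, Plan H 2, Plan F 0. Plan F has the fewest and is eliminated.
Round 2: Plan D 4, Plan C 3, Plan H 2. Plan H has the fewest and is eliminated.
Round 3: Plan D 5, Plan C 4. Plan D has a majority.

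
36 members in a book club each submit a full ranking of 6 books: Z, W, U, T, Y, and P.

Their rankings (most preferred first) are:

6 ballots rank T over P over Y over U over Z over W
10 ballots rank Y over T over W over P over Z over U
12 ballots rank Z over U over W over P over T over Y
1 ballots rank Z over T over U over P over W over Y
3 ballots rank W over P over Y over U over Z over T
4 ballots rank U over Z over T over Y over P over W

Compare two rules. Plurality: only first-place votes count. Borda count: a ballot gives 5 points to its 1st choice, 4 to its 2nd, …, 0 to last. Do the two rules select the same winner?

Plurality first-place counts: Z 13, W 3, U 4, T 6, Y 10, P 0 → Z.
Borda totals: Z 100, W 82, U 89, T 98, Y 85, P 86 → Z.
The two rules agree on Z.

Yes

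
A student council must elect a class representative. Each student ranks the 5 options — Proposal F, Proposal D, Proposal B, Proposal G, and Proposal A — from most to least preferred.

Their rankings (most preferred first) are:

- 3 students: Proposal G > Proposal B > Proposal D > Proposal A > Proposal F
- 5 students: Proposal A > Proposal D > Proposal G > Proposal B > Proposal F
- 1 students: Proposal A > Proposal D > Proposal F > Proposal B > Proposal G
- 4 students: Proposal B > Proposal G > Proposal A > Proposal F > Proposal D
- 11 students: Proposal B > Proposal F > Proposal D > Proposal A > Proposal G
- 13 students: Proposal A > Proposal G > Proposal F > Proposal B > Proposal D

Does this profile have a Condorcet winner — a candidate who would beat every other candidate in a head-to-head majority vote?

Yes

Head-to-head results (37 voters total):
Proposal F vs Proposal D: Proposal F wins 28–9.
Proposal F vs Proposal B: Proposal B wins 23–14.
Proposal F vs Proposal G: Proposal G wins 25–12.
Proposal F vs Proposal A: Proposal A wins 26–11.
Proposal D vs Proposal B: Proposal B wins 31–6.
Proposal D vs Proposal G: Proposal G wins 20–17.
Proposal D vs Proposal A: Proposal A wins 23–14.
Proposal B vs Proposal G: Proposal G wins 21–16.
Proposal B vs Proposal A: Proposal A wins 19–18.
Proposal G vs Proposal A: Proposal A wins 30–7.
Proposal A beats each rival — Proposal F (26–11), Proposal D (23–14), Proposal B (19–18), Proposal G (30–7) — so Proposal A is the Condorcet winner.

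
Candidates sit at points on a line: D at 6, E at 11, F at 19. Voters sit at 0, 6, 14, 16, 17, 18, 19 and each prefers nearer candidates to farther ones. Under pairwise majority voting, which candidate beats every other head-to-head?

With single-peaked preferences on a line, the Condorcet winner is the candidate closest to the median voter.
The median voter (position 16) is closest to F at 19.
Check: F vs D — voters closer to F: 5 of 7.

F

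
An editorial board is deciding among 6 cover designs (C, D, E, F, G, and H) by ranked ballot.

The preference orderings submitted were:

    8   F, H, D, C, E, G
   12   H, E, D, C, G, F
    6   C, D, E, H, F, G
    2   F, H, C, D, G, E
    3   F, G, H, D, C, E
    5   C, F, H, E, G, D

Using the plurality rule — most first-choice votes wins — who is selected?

F

First-place vote totals:
  C: 11
  D: 0
  E: 0
  F: 13
  G: 0
  H: 12
F has the most first-place votes.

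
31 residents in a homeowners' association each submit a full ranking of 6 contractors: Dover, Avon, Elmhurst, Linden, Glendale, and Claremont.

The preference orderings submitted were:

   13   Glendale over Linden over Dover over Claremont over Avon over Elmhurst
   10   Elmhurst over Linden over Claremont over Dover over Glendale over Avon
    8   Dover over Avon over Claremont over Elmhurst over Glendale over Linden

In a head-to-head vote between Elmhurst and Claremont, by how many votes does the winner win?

11

Ballots ranking Elmhurst above Claremont: 10.
Ballots ranking Claremont above Elmhurst: 13+8 = 21.
Claremont wins 21–10, a margin of 11.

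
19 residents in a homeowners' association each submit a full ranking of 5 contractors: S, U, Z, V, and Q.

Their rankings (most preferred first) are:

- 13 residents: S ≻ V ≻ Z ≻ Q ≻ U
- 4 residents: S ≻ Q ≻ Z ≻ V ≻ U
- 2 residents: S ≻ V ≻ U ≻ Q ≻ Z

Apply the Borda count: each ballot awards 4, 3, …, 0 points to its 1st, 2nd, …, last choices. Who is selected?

S

Borda scores:
  S: 13·4 + 4·4 + 2·4 = 76
  U: 13·0 + 4·0 + 2·2 = 4
  Z: 13·2 + 4·2 + 2·0 = 34
  V: 13·3 + 4·1 + 2·3 = 49
  Q: 13·1 + 4·3 + 2·1 = 27
S has the highest total.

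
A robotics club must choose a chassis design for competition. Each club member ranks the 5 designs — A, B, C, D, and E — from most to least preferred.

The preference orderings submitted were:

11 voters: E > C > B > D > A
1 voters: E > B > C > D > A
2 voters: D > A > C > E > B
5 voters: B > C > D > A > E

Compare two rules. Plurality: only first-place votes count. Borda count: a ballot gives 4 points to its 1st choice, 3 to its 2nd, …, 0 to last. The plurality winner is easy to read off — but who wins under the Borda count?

C

Plurality first-place counts: A 0, B 5, C 0, D 2, E 12 → E.
Borda totals: A 11, B 45, C 54, D 30, E 50 → C.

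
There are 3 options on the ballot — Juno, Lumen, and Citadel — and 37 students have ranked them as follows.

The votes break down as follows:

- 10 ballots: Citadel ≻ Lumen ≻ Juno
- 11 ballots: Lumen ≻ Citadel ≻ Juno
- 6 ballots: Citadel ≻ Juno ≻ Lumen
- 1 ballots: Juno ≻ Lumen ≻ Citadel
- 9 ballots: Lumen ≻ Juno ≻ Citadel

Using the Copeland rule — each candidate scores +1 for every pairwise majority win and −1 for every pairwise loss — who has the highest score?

Pairwise results:
  Juno vs Lumen: Lumen wins 30–7.
  Juno vs Citadel: Citadel wins 27–10.
  Lumen vs Citadel: Lumen wins 21–16.
Copeland scores (wins − losses):
  Juno: 0 − 2 = -2
  Lumen: 2 − 0 = 2
  Citadel: 1 − 1 = 0
Lumen has the best Copeland score.

Lumen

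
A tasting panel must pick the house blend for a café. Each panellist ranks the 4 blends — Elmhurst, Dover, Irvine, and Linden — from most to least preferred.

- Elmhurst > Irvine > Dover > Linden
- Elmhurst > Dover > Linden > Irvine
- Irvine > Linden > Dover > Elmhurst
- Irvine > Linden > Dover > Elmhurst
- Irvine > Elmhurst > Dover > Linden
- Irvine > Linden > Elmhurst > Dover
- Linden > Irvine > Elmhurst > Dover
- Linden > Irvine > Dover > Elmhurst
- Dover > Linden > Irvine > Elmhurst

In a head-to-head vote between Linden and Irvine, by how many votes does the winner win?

Ballots ranking Linden above Irvine: 4.
Ballots ranking Irvine above Linden: 5.
Irvine wins 5–4, a margin of 1.

1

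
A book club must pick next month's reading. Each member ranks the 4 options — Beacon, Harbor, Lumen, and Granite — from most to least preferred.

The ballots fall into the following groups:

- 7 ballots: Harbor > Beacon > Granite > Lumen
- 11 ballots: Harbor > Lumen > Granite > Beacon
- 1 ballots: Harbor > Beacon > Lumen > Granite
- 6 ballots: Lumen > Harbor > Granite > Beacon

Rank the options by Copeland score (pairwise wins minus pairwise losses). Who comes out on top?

Pairwise results:
  Beacon vs Harbor: Harbor wins 25–0.
  Beacon vs Lumen: Lumen wins 17–8.
  Beacon vs Granite: Granite wins 17–8.
  Harbor vs Lumen: Harbor wins 19–6.
  Harbor vs Granite: Harbor wins 25–0.
  Lumen vs Granite: Lumen wins 18–7.
Copeland scores (wins − losses):
  Beacon: 0 − 3 = -3
  Harbor: 3 − 0 = 3
  Lumen: 2 − 1 = 1
  Granite: 1 − 2 = -1
Harbor has the best Copeland score.

Harbor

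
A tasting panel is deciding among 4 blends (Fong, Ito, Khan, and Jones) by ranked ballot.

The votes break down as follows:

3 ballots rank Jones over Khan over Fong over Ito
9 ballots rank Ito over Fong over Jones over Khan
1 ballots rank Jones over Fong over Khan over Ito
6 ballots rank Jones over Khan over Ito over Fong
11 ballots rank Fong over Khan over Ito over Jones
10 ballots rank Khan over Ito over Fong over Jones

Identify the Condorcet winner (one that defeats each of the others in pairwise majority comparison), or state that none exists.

There is no Condorcet winner

Head-to-head results (40 voters total):
Fong vs Ito: Ito wins 25–15.
Fong vs Khan: Fong wins 21–19.
Fong vs Jones: Fong wins 30–10.
Ito vs Khan: Khan wins 31–9.
Ito vs Jones: Ito wins 30–10.
Khan vs Jones: Khan wins 21–19.
No candidate beats all others: Fong beats Khan beats Ito beats Fong, a majority cycle.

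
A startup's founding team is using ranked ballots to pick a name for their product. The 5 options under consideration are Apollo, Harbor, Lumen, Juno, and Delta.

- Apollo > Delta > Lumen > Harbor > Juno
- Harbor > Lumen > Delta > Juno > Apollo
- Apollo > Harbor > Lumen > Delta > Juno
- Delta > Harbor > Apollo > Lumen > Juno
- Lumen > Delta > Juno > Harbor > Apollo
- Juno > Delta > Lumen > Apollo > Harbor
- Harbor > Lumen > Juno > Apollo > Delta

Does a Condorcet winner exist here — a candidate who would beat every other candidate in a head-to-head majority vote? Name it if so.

None — there is no Condorcet winner

Head-to-head results (7 voters total):
Apollo vs Harbor: Harbor wins 4–3.
Apollo vs Lumen: Lumen wins 4–3.
Apollo vs Juno: Juno wins 4–3.
Apollo vs Delta: Delta wins 4–3.
Harbor vs Lumen: Harbor wins 4–3.
Harbor vs Juno: Harbor wins 5–2.
Harbor vs Delta: Delta wins 4–3.
Lumen vs Juno: Lumen wins 6–1.
Lumen vs Delta: Lumen wins 4–3.
Juno vs Delta: Delta wins 5–2.
No candidate beats all others: Harbor beats Lumen beats Delta beats Harbor, a majority cycle.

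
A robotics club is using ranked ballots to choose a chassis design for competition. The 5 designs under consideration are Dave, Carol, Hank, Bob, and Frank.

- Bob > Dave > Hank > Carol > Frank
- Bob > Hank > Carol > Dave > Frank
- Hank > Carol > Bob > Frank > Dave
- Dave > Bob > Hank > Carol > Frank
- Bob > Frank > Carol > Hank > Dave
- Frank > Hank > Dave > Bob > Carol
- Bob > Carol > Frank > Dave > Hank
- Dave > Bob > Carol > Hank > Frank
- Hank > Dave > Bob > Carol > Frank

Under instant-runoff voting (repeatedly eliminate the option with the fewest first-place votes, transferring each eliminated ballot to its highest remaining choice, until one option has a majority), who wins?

Round 1: Bob 4, Dave 2, Hank 2, Frank 1, Carol 0. Carol has the fewest and is eliminated.
Round 2: Bob 4, Dave 2, Hank 2, Frank 1. Frank has the fewest and is eliminated.
Round 3: Bob 4, Hank 3, Dave 2. Dave has the fewest and is eliminated.
Round 4: Bob 6, Hank 3. Bob has a majority.

Bob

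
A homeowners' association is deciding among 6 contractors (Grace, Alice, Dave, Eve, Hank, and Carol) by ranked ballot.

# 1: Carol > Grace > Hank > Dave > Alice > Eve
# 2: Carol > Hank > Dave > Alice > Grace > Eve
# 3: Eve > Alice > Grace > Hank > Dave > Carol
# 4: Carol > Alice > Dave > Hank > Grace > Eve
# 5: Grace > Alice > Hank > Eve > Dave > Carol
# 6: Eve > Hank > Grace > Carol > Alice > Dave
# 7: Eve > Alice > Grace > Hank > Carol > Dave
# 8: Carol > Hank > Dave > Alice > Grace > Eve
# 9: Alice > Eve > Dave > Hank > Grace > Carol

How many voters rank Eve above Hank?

4

Ballots ranking Eve above Hank: 4.
Ballots ranking Hank above Eve: 5.
So 4 of 9 voters prefer Eve to Hank.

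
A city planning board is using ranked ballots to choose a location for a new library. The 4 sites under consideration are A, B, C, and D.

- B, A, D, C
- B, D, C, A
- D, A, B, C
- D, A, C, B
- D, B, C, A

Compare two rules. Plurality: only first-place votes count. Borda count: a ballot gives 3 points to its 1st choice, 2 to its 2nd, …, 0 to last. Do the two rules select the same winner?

Plurality first-place counts: A 0, B 2, C 0, D 3 → D.
Borda totals: A 6, B 9, C 3, D 12 → D.
The two rules agree on D.

Yes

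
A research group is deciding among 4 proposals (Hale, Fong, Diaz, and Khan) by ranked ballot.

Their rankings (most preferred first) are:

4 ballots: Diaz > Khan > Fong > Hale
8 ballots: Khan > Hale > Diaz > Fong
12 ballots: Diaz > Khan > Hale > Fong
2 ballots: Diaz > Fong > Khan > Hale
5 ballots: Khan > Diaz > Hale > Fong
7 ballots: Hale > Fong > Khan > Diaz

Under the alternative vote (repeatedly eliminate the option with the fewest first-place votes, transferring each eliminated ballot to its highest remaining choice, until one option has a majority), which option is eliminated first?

Fong

Round 1: Diaz 18, Khan 13, Hale 7, Fong 0. Fong has the fewest and is eliminated.
Round 2: Diaz 18, Khan 13, Hale 7. Hale has the fewest and is eliminated.
Round 3: Khan 20, Diaz 18. Khan has a majority.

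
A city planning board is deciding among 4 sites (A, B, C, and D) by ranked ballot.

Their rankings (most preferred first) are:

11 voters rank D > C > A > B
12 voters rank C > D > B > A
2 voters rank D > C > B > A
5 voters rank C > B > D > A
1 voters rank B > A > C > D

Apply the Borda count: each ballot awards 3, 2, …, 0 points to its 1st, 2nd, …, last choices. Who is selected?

C

Borda scores:
  A: 11·1 + 12·0 + 2·0 + 5·0 + 2 = 13
  B: 11·0 + 12·1 + 2·1 + 5·2 + 3 = 27
  C: 11·2 + 12·3 + 2·2 + 5·3 + 1 = 78
  D: 11·3 + 12·2 + 2·3 + 5·1 + 0 = 68
C has the highest total.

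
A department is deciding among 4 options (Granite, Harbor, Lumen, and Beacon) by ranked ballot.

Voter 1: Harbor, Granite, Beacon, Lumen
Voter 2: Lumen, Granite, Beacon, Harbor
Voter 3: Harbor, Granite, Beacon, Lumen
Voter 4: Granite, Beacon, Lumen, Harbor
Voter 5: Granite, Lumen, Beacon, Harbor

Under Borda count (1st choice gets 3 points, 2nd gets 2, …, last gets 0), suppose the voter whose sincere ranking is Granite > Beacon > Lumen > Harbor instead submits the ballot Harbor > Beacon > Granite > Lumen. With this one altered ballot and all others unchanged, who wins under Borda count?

Granite

Borda totals with the altered ballot: Granite 10, Harbor 9, Lumen 5, Beacon 6.
The winner is unchanged: still Granite.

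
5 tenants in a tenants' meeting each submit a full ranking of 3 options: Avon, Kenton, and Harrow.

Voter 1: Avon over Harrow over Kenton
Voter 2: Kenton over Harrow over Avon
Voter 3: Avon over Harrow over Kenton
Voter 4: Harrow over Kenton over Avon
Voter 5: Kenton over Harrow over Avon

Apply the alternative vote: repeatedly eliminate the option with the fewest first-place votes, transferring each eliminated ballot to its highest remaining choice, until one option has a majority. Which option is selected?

Round 1: Avon 2, Kenton 2, Harrow 1. Harrow has the fewest and is eliminated.
Round 2: Kenton 3, Avon 2. Kenton has a majority.

Kenton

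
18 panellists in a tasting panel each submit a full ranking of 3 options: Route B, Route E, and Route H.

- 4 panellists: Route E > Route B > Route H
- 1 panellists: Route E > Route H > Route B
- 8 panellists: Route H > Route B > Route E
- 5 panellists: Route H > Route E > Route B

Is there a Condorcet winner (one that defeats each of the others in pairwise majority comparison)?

Head-to-head results (18 voters total):
Route B vs Route E: Route E wins 10–8.
Route B vs Route H: Route H wins 14–4.
Route E vs Route H: Route H wins 13–5.
Route H beats each rival — Route B (14–4), Route E (13–5) — so Route H is the Condorcet winner.

Yes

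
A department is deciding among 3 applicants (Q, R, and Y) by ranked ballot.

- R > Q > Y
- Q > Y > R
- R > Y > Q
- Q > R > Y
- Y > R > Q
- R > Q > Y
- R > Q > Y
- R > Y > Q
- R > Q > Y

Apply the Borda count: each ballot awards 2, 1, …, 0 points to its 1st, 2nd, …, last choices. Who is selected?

Borda scores:
  Q: 1 + 2 + 0 + 2 + 0 + 1 + 1 + 0 + 1 = 8
  R: 2 + 0 + 2 + 1 + 1 + 2 + 2 + 2 + 2 = 14
  Y: 0 + 1 + 1 + 0 + 2 + 0 + 0 + 1 + 0 = 5
R has the highest total.

R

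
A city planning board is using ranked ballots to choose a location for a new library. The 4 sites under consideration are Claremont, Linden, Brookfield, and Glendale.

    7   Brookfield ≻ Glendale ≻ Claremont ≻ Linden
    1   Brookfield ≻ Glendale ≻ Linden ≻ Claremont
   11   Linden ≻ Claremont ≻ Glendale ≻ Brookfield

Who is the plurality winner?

First-place vote totals:
  Claremont: 0
  Linden: 11
  Brookfield: 8
  Glendale: 0
Linden has the most first-place votes.

Linden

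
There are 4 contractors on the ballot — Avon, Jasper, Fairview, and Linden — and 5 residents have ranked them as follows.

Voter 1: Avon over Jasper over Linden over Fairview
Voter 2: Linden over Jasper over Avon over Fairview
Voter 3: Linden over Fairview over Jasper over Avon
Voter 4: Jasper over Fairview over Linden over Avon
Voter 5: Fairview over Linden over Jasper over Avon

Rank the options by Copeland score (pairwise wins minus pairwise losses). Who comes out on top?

Pairwise results:
  Avon vs Jasper: Jasper wins 4–1.
  Avon vs Fairview: Fairview wins 3–2.
  Avon vs Linden: Linden wins 4–1.
  Jasper vs Fairview: Jasper wins 3–2.
  Jasper vs Linden: Linden wins 3–2.
  Fairview vs Linden: Linden wins 3–2.
Copeland scores (wins − losses):
  Avon: 0 − 3 = -3
  Jasper: 2 − 1 = 1
  Fairview: 1 − 2 = -1
  Linden: 3 − 0 = 3
Linden has the best Copeland score.

Linden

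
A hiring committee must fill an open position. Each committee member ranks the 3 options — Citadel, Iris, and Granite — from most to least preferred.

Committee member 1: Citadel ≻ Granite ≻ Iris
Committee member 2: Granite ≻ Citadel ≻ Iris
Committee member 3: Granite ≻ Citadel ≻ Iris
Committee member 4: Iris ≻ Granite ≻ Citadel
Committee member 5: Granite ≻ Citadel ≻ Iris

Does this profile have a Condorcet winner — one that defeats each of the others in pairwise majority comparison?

Yes

Head-to-head results (5 voters total):
Citadel vs Iris: Citadel wins 4–1.
Citadel vs Granite: Granite wins 4–1.
Iris vs Granite: Granite wins 4–1.
Granite beats each rival — Citadel (4–1), Iris (4–1) — so Granite is the Condorcet winner.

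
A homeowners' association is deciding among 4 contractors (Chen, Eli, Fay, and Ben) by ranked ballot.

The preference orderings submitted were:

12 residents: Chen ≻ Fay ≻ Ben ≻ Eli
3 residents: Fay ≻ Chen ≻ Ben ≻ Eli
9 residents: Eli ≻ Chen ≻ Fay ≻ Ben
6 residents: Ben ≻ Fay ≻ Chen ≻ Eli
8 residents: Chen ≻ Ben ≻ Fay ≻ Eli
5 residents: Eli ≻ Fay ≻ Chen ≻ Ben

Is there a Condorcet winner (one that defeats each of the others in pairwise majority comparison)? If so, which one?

Head-to-head results (43 voters total):
Chen vs Eli: Chen wins 29–14.
Chen vs Fay: Chen wins 29–14.
Chen vs Ben: Chen wins 37–6.
Eli vs Fay: Fay wins 29–14.
Eli vs Ben: Ben wins 29–14.
Fay vs Ben: Fay wins 29–14.
Chen beats each rival — Eli (29–14), Fay (29–14), Ben (37–6) — so Chen is the Condorcet winner.

Chen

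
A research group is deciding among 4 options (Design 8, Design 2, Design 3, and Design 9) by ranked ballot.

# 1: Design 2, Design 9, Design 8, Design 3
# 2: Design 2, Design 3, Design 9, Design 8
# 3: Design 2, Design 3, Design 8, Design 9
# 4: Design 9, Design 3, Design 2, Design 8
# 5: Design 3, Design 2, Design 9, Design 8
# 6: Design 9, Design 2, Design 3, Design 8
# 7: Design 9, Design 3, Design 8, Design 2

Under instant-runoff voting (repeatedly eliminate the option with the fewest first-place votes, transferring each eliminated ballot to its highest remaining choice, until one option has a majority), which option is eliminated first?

Round 1: Design 2 3, Design 9 3, Design 3 1, Design 8 0. Design 8 has the fewest and is eliminated.
Round 2: Design 2 3, Design 9 3, Design 3 1. Design 3 has the fewest and is eliminated.
Round 3: Design 2 4, Design 9 3. Design 2 has a majority.

Design 8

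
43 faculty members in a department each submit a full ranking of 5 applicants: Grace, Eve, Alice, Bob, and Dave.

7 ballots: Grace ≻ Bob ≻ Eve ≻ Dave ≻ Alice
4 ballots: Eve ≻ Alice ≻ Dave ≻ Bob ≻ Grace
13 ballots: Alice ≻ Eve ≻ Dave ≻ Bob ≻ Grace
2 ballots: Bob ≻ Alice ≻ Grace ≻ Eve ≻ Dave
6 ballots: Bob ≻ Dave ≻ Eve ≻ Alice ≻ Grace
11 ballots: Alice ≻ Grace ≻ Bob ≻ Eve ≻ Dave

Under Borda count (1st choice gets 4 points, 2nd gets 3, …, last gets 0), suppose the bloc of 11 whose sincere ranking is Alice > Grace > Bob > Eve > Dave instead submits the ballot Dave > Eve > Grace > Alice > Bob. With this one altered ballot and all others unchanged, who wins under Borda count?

Eve

Borda totals with the altered ballot: Grace 54, Eve 116, Alice 87, Bob 70, Dave 103.
The switch changes the winner from Alice to Eve.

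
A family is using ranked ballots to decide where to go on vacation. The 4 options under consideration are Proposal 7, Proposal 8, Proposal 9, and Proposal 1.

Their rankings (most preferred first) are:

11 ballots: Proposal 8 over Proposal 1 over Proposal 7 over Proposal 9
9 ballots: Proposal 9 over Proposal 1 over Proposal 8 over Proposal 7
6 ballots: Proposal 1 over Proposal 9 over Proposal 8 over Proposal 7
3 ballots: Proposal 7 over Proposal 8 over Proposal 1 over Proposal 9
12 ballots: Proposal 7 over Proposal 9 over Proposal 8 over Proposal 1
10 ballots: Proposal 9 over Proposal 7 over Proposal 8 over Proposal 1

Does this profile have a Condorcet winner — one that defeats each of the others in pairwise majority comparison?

No

Head-to-head results (51 voters total):
Proposal 7 vs Proposal 8: Proposal 8 wins 26–25.
Proposal 7 vs Proposal 9: Proposal 7 wins 26–25.
Proposal 7 vs Proposal 1: Proposal 1 wins 26–25.
Proposal 8 vs Proposal 9: Proposal 9 wins 37–14.
Proposal 8 vs Proposal 1: Proposal 8 wins 36–15.
Proposal 9 vs Proposal 1: Proposal 9 wins 31–20.
No candidate beats all others: Proposal 7 beats Proposal 9 beats Proposal 8 beats Proposal 7, a majority cycle.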